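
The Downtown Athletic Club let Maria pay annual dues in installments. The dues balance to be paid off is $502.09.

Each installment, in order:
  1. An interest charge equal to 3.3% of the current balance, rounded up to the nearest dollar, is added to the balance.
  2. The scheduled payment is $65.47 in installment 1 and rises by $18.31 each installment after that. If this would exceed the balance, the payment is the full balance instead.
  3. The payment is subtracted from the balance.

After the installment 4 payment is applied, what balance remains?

$185.35

Installment 1: opening $502.09; interest $17.00 → $519.09; payment $65.47; balance $453.62
Installment 2: opening $453.62; interest $15.00 → $468.62; payment $83.78; balance $384.84
Installment 3: opening $384.84; interest $13.00 → $397.84; payment $102.09; balance $295.75
Installment 4: opening $295.75; interest $10.00 → $305.75; payment $120.40; balance $185.35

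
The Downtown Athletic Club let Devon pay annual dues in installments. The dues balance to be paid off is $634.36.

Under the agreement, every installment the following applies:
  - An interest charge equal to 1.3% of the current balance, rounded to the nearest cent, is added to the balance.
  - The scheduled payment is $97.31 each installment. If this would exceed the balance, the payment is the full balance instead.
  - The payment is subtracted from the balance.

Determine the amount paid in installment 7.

$83.39

Installment 1: opening $634.36; interest $8.25 → $642.61; payment $97.31; balance $545.30
Installment 2: opening $545.30; interest $7.09 → $552.39; payment $97.31; balance $455.08
Installment 3: opening $455.08; interest $5.92 → $461.00; payment $97.31; balance $363.69
Installment 4: opening $363.69; interest $4.73 → $368.42; payment $97.31; balance $271.11
Installment 5: opening $271.11; interest $3.52 → $274.63; payment $97.31; balance $177.32
Installment 6: opening $177.32; interest $2.31 → $179.63; payment $97.31; balance $82.32
Installment 7: opening $82.32; interest $1.07 → $83.39; payment $83.39; balance $0.00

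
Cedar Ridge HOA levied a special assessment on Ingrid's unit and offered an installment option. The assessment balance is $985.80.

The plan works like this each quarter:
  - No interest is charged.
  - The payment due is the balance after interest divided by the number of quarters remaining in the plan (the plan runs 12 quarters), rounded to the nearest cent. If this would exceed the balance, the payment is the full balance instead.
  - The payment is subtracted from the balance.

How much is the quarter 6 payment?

$82.15

Quarter 1: $985.80 − $82.15 → $903.65
Quarter 2: $903.65 − $82.15 → $821.50
Quarter 3: $821.50 − $82.15 → $739.35
Quarter 4: $739.35 − $82.15 → $657.20
Quarter 5: $657.20 − $82.15 → $575.05
Quarter 6: $575.05 − $82.15 → $492.90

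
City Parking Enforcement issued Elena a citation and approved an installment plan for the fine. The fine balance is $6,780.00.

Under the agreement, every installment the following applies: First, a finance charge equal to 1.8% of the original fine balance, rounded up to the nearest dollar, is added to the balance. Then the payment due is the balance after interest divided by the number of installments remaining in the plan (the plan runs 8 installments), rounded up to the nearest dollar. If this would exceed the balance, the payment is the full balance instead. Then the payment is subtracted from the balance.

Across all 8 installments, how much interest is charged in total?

$984.00

# | Opening | Interest | Payment | End bal
1 | $6,780.00 | $123.00 | $863.00 | $6,040.00
2 | $6,040.00 | $123.00 | $881.00 | $5,282.00
3 | $5,282.00 | $123.00 | $901.00 | $4,504.00
4 | $4,504.00 | $123.00 | $926.00 | $3,701.00
5 | $3,701.00 | $123.00 | $956.00 | $2,868.00
6 | $2,868.00 | $123.00 | $997.00 | $1,994.00
7 | $1,994.00 | $123.00 | $1,059.00 | $1,058.00
8 | $1,058.00 | $123.00 | $1,181.00 | $0.00
Total interest: $123.00 + $123.00 + $123.00 + $123.00 + $123.00 + $123.00 + $123.00 + $123.00 = $984.00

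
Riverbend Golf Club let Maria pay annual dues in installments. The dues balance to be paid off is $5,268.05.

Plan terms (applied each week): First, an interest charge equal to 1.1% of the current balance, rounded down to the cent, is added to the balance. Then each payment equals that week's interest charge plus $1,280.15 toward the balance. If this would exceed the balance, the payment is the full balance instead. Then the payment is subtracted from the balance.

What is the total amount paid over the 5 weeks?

Week 1: $5,268.05 +$57.94 interest = $5,325.99; pay $1,338.09 → $3,987.90
Week 2: $3,987.90 +$43.86 interest = $4,031.76; pay $1,324.01 → $2,707.75
Week 3: $2,707.75 +$29.78 interest = $2,737.53; pay $1,309.93 → $1,427.60
Week 4: $1,427.60 +$15.70 interest = $1,443.30; pay $1,295.85 → $147.45
Week 5: $147.45 +$1.62 interest = $149.07; pay $149.07 → $0.00
Total paid: $5,416.95

$5,416.95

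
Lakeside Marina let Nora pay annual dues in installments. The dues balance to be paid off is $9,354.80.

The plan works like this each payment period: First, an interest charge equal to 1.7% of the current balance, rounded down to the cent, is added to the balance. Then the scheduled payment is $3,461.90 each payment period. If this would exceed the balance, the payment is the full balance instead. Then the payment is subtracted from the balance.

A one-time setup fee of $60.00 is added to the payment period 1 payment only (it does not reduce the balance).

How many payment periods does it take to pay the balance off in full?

3

Payment period 1: $9,354.80 +$159.03 interest = $9,513.83; pay $3,461.90 (+ $60.00 fee) → $6,051.93
Payment period 2: $6,051.93 +$102.88 interest = $6,154.81; pay $3,461.90 → $2,692.91
Payment period 3: $2,692.91 +$45.77 interest = $2,738.68; pay $2,738.68 → $0.00
Balance reaches $0.00 in payment period 3.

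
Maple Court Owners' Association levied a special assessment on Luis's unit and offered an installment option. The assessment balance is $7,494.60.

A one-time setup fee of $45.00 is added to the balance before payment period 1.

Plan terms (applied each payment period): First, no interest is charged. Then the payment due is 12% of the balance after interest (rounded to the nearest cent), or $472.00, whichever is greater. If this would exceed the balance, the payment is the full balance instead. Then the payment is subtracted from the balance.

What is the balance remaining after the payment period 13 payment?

$197.42

# | Opening | Payment | End bal
1 | $7,539.60 | $904.75 | $6,634.85
2 | $6,634.85 | $796.18 | $5,838.67
3 | $5,838.67 | $700.64 | $5,138.03
4 | $5,138.03 | $616.56 | $4,521.47
5 | $4,521.47 | $542.58 | $3,978.89
6 | $3,978.89 | $477.47 | $3,501.42
7 | $3,501.42 | $472.00 | $3,029.42
8 | $3,029.42 | $472.00 | $2,557.42
9 | $2,557.42 | $472.00 | $2,085.42
10 | $2,085.42 | $472.00 | $1,613.42
11 | $1,613.42 | $472.00 | $1,141.42
12 | $1,141.42 | $472.00 | $669.42
13 | $669.42 | $472.00 | $197.42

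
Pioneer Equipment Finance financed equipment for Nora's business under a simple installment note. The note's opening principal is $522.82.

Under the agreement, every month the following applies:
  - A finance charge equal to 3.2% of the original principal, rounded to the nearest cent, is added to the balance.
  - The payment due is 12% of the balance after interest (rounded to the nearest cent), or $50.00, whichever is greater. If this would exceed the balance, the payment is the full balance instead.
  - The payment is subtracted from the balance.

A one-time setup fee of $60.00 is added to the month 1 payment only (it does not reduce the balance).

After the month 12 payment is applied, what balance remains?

Month 1: opening $522.82; interest $16.73 → $539.55; payment $64.75 (+ $60.00 fee); balance $474.80
Month 2: opening $474.80; interest $16.73 → $491.53; payment $58.98; balance $432.55
Month 3: opening $432.55; interest $16.73 → $449.28; payment $53.91; balance $395.37
Month 4: opening $395.37; interest $16.73 → $412.10; payment $50.00; balance $362.10
Month 5: opening $362.10; interest $16.73 → $378.83; payment $50.00; balance $328.83
Month 6: opening $328.83; interest $16.73 → $345.56; payment $50.00; balance $295.56
Month 7: opening $295.56; interest $16.73 → $312.29; payment $50.00; balance $262.29
Month 8: opening $262.29; interest $16.73 → $279.02; payment $50.00; balance $229.02
Month 9: opening $229.02; interest $16.73 → $245.75; payment $50.00; balance $195.75
Month 10: opening $195.75; interest $16.73 → $212.48; payment $50.00; balance $162.48
Month 11: opening $162.48; interest $16.73 → $179.21; payment $50.00; balance $129.21
Month 12: opening $129.21; interest $16.73 → $145.94; payment $50.00; balance $95.94

$95.94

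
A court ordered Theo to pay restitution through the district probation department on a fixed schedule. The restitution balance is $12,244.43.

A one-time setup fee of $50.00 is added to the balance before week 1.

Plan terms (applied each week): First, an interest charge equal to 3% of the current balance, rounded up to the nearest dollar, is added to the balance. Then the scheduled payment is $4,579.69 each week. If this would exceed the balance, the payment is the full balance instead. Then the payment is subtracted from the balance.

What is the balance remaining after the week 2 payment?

$3,747.05

Week 1: opening $12,294.43; interest $369.00 → $12,663.43; payment $4,579.69; balance $8,083.74
Week 2: opening $8,083.74; interest $243.00 → $8,326.74; payment $4,579.69; balance $3,747.05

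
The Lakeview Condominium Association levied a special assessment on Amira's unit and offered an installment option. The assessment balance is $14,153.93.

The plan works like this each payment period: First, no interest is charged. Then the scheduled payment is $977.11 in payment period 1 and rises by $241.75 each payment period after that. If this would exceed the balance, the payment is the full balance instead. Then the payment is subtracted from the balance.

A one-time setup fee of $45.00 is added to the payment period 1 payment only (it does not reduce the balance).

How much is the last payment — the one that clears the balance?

Payment period 1: opening $14,153.93; payment $977.11 (+ $45.00 fee); balance $13,176.82
Payment period 2: opening $13,176.82; payment $1,218.86; balance $11,957.96
Payment period 3: opening $11,957.96; payment $1,460.61; balance $10,497.35
Payment period 4: opening $10,497.35; payment $1,702.36; balance $8,794.99
Payment period 5: opening $8,794.99; payment $1,944.11; balance $6,850.88
Payment period 6: opening $6,850.88; payment $2,185.86; balance $4,665.02
Payment period 7: opening $4,665.02; payment $2,427.61; balance $2,237.41
Payment period 8: opening $2,237.41; payment $2,237.41; balance $0.00

$2,237.41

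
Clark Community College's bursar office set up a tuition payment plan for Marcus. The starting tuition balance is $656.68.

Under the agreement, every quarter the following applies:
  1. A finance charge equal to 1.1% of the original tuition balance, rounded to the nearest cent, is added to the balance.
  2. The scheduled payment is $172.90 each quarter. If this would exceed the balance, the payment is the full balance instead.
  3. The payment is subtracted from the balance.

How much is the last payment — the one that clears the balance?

Quarter 1: opening $656.68; interest $7.22 → $663.90; payment $172.90; balance $491.00
Quarter 2: opening $491.00; interest $7.22 → $498.22; payment $172.90; balance $325.32
Quarter 3: opening $325.32; interest $7.22 → $332.54; payment $172.90; balance $159.64
Quarter 4: opening $159.64; interest $7.22 → $166.86; payment $166.86; balance $0.00

$166.86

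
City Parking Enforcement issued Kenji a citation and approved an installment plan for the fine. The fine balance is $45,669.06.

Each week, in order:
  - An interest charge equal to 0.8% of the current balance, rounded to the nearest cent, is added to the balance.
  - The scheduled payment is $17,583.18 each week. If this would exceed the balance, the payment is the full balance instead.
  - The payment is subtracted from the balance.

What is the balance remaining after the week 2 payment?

$11,095.66

Week 1: opening $45,669.06; interest $365.35 → $46,034.41; payment $17,583.18; balance $28,451.23
Week 2: opening $28,451.23; interest $227.61 → $28,678.84; payment $17,583.18; balance $11,095.66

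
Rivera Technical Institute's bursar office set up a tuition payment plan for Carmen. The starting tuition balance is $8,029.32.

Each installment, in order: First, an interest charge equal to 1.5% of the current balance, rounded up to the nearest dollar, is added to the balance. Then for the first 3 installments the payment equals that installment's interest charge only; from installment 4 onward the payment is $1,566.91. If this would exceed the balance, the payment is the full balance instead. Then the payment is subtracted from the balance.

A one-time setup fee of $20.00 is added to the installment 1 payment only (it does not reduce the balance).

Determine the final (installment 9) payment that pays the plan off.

$587.77

Installment 1: $8,029.32 +$121.00 interest = $8,150.32; pay $121.00 (+ $20.00 fee) → $8,029.32
Installment 2: $8,029.32 +$121.00 interest = $8,150.32; pay $121.00 → $8,029.32
Installment 3: $8,029.32 +$121.00 interest = $8,150.32; pay $121.00 → $8,029.32
Installment 4: $8,029.32 +$121.00 interest = $8,150.32; pay $1,566.91 → $6,583.41
Installment 5: $6,583.41 +$99.00 interest = $6,682.41; pay $1,566.91 → $5,115.50
Installment 6: $5,115.50 +$77.00 interest = $5,192.50; pay $1,566.91 → $3,625.59
Installment 7: $3,625.59 +$55.00 interest = $3,680.59; pay $1,566.91 → $2,113.68
Installment 8: $2,113.68 +$32.00 interest = $2,145.68; pay $1,566.91 → $578.77
Installment 9: $578.77 +$9.00 interest = $587.77; pay $587.77 → $0.00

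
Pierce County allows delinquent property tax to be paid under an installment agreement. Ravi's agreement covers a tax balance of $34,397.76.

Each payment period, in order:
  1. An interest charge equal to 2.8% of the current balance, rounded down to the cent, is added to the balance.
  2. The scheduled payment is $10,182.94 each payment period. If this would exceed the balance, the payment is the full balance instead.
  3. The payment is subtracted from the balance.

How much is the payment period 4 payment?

$6,123.42

# | Opening | Interest | Payment | End bal
1 | $34,397.76 | $963.13 | $10,182.94 | $25,177.95
2 | $25,177.95 | $704.98 | $10,182.94 | $15,699.99
3 | $15,699.99 | $439.59 | $10,182.94 | $5,956.64
4 | $5,956.64 | $166.78 | $6,123.42 | $0.00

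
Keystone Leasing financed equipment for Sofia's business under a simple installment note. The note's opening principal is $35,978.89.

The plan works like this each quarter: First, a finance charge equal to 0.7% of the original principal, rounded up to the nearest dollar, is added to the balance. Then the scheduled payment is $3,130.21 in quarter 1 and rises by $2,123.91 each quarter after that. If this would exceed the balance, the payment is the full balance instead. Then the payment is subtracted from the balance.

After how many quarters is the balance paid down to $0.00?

6

Quarter 1: $35,978.89 +$252.00 interest = $36,230.89; pay $3,130.21 → $33,100.68
Quarter 2: $33,100.68 +$252.00 interest = $33,352.68; pay $5,254.12 → $28,098.56
Quarter 3: $28,098.56 +$252.00 interest = $28,350.56; pay $7,378.03 → $20,972.53
Quarter 4: $20,972.53 +$252.00 interest = $21,224.53; pay $9,501.94 → $11,722.59
Quarter 5: $11,722.59 +$252.00 interest = $11,974.59; pay $11,625.85 → $348.74
Quarter 6: $348.74 +$252.00 interest = $600.74; pay $600.74 → $0.00
Balance reaches $0.00 in quarter 6.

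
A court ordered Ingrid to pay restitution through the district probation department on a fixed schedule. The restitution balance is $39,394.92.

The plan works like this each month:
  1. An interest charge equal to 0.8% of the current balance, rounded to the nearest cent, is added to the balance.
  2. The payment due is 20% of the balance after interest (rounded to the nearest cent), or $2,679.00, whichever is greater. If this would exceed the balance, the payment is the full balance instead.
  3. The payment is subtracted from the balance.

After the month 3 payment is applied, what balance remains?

Month 1: opening $39,394.92; interest $315.16 → $39,710.08; payment $7,942.02; balance $31,768.06
Month 2: opening $31,768.06; interest $254.14 → $32,022.20; payment $6,404.44; balance $25,617.76
Month 3: opening $25,617.76; interest $204.94 → $25,822.70; payment $5,164.54; balance $20,658.16

$20,658.16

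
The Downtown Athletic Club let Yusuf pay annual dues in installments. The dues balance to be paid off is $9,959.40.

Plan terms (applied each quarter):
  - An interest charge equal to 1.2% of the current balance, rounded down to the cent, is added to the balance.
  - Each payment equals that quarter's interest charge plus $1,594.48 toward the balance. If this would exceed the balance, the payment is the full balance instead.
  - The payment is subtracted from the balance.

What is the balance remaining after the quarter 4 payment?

Quarter 1: $9,959.40 +$119.51 interest = $10,078.91; pay $1,713.99 → $8,364.92
Quarter 2: $8,364.92 +$100.37 interest = $8,465.29; pay $1,694.85 → $6,770.44
Quarter 3: $6,770.44 +$81.24 interest = $6,851.68; pay $1,675.72 → $5,175.96
Quarter 4: $5,175.96 +$62.11 interest = $5,238.07; pay $1,656.59 → $3,581.48

$3,581.48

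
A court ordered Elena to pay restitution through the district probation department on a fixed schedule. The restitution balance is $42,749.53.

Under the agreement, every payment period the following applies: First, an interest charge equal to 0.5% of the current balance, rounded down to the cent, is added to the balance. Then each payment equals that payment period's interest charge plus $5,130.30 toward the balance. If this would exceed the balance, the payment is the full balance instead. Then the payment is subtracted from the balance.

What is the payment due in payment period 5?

$5,241.44

Payment period 1: $42,749.53 +$213.74 interest = $42,963.27; pay $5,344.04 → $37,619.23
Payment period 2: $37,619.23 +$188.09 interest = $37,807.32; pay $5,318.39 → $32,488.93
Payment period 3: $32,488.93 +$162.44 interest = $32,651.37; pay $5,292.74 → $27,358.63
Payment period 4: $27,358.63 +$136.79 interest = $27,495.42; pay $5,267.09 → $22,228.33
Payment period 5: $22,228.33 +$111.14 interest = $22,339.47; pay $5,241.44 → $17,098.03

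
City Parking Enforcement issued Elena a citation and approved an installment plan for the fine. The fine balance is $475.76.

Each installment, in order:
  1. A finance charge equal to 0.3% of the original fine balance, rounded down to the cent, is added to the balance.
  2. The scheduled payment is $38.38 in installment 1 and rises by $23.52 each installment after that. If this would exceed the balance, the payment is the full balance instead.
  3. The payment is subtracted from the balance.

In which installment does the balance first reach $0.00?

6

# | Opening | Interest | Payment | End bal
1 | $475.76 | $1.42 | $38.38 | $438.80
2 | $438.80 | $1.42 | $61.90 | $378.32
3 | $378.32 | $1.42 | $85.42 | $294.32
4 | $294.32 | $1.42 | $108.94 | $186.80
5 | $186.80 | $1.42 | $132.46 | $55.76
6 | $55.76 | $1.42 | $57.18 | $0.00
Balance reaches $0.00 in installment 6.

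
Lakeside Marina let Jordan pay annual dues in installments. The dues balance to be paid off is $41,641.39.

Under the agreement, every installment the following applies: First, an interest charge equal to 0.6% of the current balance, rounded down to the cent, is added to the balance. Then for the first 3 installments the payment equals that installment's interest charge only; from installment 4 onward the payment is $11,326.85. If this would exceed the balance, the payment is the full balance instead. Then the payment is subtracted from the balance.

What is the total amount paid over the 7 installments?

Installment 1: opening $41,641.39; interest $249.84 → $41,891.23; payment $249.84; balance $41,641.39
Installment 2: opening $41,641.39; interest $249.84 → $41,891.23; payment $249.84; balance $41,641.39
Installment 3: opening $41,641.39; interest $249.84 → $41,891.23; payment $249.84; balance $41,641.39
Installment 4: opening $41,641.39; interest $249.84 → $41,891.23; payment $11,326.85; balance $30,564.38
Installment 5: opening $30,564.38; interest $183.38 → $30,747.76; payment $11,326.85; balance $19,420.91
Installment 6: opening $19,420.91; interest $116.52 → $19,537.43; payment $11,326.85; balance $8,210.58
Installment 7: opening $8,210.58; interest $49.26 → $8,259.84; payment $8,259.84; balance $0.00
Total paid: $42,989.91

$42,989.91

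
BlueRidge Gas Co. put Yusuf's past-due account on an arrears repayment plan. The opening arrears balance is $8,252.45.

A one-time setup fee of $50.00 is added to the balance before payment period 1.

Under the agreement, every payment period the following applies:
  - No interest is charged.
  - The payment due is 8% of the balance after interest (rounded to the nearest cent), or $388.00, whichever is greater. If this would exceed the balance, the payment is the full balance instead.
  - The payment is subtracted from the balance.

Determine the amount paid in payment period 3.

$562.18

Payment period 1: opening $8,302.45; payment $664.20; balance $7,638.25
Payment period 2: opening $7,638.25; payment $611.06; balance $7,027.19
Payment period 3: opening $7,027.19; payment $562.18; balance $6,465.01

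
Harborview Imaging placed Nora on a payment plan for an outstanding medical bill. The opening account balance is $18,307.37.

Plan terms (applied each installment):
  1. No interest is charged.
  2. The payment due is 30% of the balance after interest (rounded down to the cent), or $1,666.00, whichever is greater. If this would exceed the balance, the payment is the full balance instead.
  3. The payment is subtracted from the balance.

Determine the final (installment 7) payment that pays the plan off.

Installment 1: opening $18,307.37; payment $5,492.21; balance $12,815.16
Installment 2: opening $12,815.16; payment $3,844.54; balance $8,970.62
Installment 3: opening $8,970.62; payment $2,691.18; balance $6,279.44
Installment 4: opening $6,279.44; payment $1,883.83; balance $4,395.61
Installment 5: opening $4,395.61; payment $1,666.00; balance $2,729.61
Installment 6: opening $2,729.61; payment $1,666.00; balance $1,063.61
Installment 7: opening $1,063.61; payment $1,063.61; balance $0.00

$1,063.61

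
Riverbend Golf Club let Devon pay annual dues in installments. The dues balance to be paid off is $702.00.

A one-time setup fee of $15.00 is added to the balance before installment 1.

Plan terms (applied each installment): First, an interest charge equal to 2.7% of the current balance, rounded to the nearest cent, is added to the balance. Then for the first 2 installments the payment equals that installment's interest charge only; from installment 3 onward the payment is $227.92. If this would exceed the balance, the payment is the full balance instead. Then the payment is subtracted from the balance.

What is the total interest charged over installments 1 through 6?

$81.76

# | Opening | Interest | Payment | End bal
1 | $717.00 | $19.36 | $19.36 | $717.00
2 | $717.00 | $19.36 | $19.36 | $717.00
3 | $717.00 | $19.36 | $227.92 | $508.44
4 | $508.44 | $13.73 | $227.92 | $294.25
5 | $294.25 | $7.94 | $227.92 | $74.27
6 | $74.27 | $2.01 | $76.28 | $0.00
Total interest: $19.36 + $19.36 + $19.36 + $13.73 + $7.94 + $2.01 = $81.76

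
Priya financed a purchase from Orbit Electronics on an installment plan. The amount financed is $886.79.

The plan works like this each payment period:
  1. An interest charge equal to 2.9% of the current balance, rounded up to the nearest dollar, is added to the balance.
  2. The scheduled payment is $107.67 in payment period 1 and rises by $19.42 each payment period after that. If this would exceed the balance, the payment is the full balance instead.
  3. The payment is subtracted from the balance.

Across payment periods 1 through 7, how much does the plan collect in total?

$997.79

Payment period 1: opening $886.79; interest $26.00 → $912.79; payment $107.67; balance $805.12
Payment period 2: opening $805.12; interest $24.00 → $829.12; payment $127.09; balance $702.03
Payment period 3: opening $702.03; interest $21.00 → $723.03; payment $146.51; balance $576.52
Payment period 4: opening $576.52; interest $17.00 → $593.52; payment $165.93; balance $427.59
Payment period 5: opening $427.59; interest $13.00 → $440.59; payment $185.35; balance $255.24
Payment period 6: opening $255.24; interest $8.00 → $263.24; payment $204.77; balance $58.47
Payment period 7: opening $58.47; interest $2.00 → $60.47; payment $60.47; balance $0.00
Total paid: $997.79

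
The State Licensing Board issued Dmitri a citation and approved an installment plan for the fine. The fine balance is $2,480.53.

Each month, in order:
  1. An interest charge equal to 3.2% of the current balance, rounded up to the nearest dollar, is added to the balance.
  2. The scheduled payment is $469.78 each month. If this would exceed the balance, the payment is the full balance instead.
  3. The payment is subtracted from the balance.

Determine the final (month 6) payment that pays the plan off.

Month 1: $2,480.53 +$80.00 interest = $2,560.53; pay $469.78 → $2,090.75
Month 2: $2,090.75 +$67.00 interest = $2,157.75; pay $469.78 → $1,687.97
Month 3: $1,687.97 +$55.00 interest = $1,742.97; pay $469.78 → $1,273.19
Month 4: $1,273.19 +$41.00 interest = $1,314.19; pay $469.78 → $844.41
Month 5: $844.41 +$28.00 interest = $872.41; pay $469.78 → $402.63
Month 6: $402.63 +$13.00 interest = $415.63; pay $415.63 → $0.00

$415.63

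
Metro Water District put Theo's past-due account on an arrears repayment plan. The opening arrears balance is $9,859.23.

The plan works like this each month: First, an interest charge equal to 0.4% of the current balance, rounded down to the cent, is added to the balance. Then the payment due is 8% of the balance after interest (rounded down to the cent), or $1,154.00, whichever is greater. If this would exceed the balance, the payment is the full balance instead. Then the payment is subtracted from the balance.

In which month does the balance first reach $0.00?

9

# | Opening | Interest | Payment | End bal
1 | $9,859.23 | $39.43 | $1,154.00 | $8,744.66
2 | $8,744.66 | $34.97 | $1,154.00 | $7,625.63
3 | $7,625.63 | $30.50 | $1,154.00 | $6,502.13
4 | $6,502.13 | $26.00 | $1,154.00 | $5,374.13
5 | $5,374.13 | $21.49 | $1,154.00 | $4,241.62
6 | $4,241.62 | $16.96 | $1,154.00 | $3,104.58
7 | $3,104.58 | $12.41 | $1,154.00 | $1,962.99
8 | $1,962.99 | $7.85 | $1,154.00 | $816.84
9 | $816.84 | $3.26 | $820.10 | $0.00
Balance reaches $0.00 in month 9.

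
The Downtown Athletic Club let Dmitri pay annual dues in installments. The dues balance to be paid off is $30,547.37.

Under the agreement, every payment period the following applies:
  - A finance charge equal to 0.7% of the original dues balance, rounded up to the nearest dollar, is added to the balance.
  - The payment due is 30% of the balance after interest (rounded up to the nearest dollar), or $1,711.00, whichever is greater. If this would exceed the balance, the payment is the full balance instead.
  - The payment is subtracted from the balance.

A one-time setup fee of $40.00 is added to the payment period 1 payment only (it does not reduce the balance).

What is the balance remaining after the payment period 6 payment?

Payment period 1: opening $30,547.37; interest $214.00 → $30,761.37; payment $9,229.00 (+ $40.00 fee); balance $21,532.37
Payment period 2: opening $21,532.37; interest $214.00 → $21,746.37; payment $6,524.00; balance $15,222.37
Payment period 3: opening $15,222.37; interest $214.00 → $15,436.37; payment $4,631.00; balance $10,805.37
Payment period 4: opening $10,805.37; interest $214.00 → $11,019.37; payment $3,306.00; balance $7,713.37
Payment period 5: opening $7,713.37; interest $214.00 → $7,927.37; payment $2,379.00; balance $5,548.37
Payment period 6: opening $5,548.37; interest $214.00 → $5,762.37; payment $1,729.00; balance $4,033.37

$4,033.37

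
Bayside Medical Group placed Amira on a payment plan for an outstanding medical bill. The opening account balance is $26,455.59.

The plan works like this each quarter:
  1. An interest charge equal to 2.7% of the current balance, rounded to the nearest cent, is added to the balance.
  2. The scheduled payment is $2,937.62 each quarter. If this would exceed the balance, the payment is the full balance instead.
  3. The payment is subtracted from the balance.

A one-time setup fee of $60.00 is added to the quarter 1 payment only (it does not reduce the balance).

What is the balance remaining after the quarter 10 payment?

$1,317.08

Quarter 1: $26,455.59 +$714.30 interest = $27,169.89; pay $2,937.62 (+ $60.00 fee) → $24,232.27
Quarter 2: $24,232.27 +$654.27 interest = $24,886.54; pay $2,937.62 → $21,948.92
Quarter 3: $21,948.92 +$592.62 interest = $22,541.54; pay $2,937.62 → $19,603.92
Quarter 4: $19,603.92 +$529.31 interest = $20,133.23; pay $2,937.62 → $17,195.61
Quarter 5: $17,195.61 +$464.28 interest = $17,659.89; pay $2,937.62 → $14,722.27
Quarter 6: $14,722.27 +$397.50 interest = $15,119.77; pay $2,937.62 → $12,182.15
Quarter 7: $12,182.15 +$328.92 interest = $12,511.07; pay $2,937.62 → $9,573.45
Quarter 8: $9,573.45 +$258.48 interest = $9,831.93; pay $2,937.62 → $6,894.31
Quarter 9: $6,894.31 +$186.15 interest = $7,080.46; pay $2,937.62 → $4,142.84
Quarter 10: $4,142.84 +$111.86 interest = $4,254.70; pay $2,937.62 → $1,317.08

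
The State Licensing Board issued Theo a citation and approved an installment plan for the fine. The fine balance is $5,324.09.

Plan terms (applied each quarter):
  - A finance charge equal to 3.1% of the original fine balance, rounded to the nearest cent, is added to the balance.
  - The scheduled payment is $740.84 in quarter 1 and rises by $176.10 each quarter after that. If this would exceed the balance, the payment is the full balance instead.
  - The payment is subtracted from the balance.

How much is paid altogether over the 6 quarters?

# | Opening | Interest | Payment | End bal
1 | $5,324.09 | $165.05 | $740.84 | $4,748.30
2 | $4,748.30 | $165.05 | $916.94 | $3,996.41
3 | $3,996.41 | $165.05 | $1,093.04 | $3,068.42
4 | $3,068.42 | $165.05 | $1,269.14 | $1,964.33
5 | $1,964.33 | $165.05 | $1,445.24 | $684.14
6 | $684.14 | $165.05 | $849.19 | $0.00
Total paid: $6,314.39

$6,314.39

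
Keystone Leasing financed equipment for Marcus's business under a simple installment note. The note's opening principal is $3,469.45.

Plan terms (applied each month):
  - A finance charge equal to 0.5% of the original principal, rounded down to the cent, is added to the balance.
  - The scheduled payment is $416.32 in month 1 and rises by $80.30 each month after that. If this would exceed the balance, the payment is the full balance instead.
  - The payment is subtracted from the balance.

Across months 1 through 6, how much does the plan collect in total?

Month 1: opening $3,469.45; interest $17.34 → $3,486.79; payment $416.32; balance $3,070.47
Month 2: opening $3,070.47; interest $17.34 → $3,087.81; payment $496.62; balance $2,591.19
Month 3: opening $2,591.19; interest $17.34 → $2,608.53; payment $576.92; balance $2,031.61
Month 4: opening $2,031.61; interest $17.34 → $2,048.95; payment $657.22; balance $1,391.73
Month 5: opening $1,391.73; interest $17.34 → $1,409.07; payment $737.52; balance $671.55
Month 6: opening $671.55; interest $17.34 → $688.89; payment $688.89; balance $0.00
Total paid: $3,573.49

$3,573.49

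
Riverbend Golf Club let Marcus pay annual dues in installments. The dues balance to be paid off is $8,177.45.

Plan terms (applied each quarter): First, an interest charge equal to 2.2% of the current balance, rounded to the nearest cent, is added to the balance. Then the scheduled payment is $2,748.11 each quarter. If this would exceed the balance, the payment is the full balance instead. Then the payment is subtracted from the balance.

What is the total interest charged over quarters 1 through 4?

$375.61

# | Opening | Interest | Payment | End bal
1 | $8,177.45 | $179.90 | $2,748.11 | $5,609.24
2 | $5,609.24 | $123.40 | $2,748.11 | $2,984.53
3 | $2,984.53 | $65.66 | $2,748.11 | $302.08
4 | $302.08 | $6.65 | $308.73 | $0.00
Total interest: $179.90 + $123.40 + $65.66 + $6.65 = $375.61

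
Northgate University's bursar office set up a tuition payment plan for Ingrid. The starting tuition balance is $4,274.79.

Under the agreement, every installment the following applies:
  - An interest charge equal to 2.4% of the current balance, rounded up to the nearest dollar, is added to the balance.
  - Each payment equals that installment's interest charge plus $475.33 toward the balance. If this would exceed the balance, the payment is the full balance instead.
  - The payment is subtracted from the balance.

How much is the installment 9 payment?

$484.15

# | Opening | Interest | Payment | End bal
1 | $4,274.79 | $103.00 | $578.33 | $3,799.46
2 | $3,799.46 | $92.00 | $567.33 | $3,324.13
3 | $3,324.13 | $80.00 | $555.33 | $2,848.80
4 | $2,848.80 | $69.00 | $544.33 | $2,373.47
5 | $2,373.47 | $57.00 | $532.33 | $1,898.14
6 | $1,898.14 | $46.00 | $521.33 | $1,422.81
7 | $1,422.81 | $35.00 | $510.33 | $947.48
8 | $947.48 | $23.00 | $498.33 | $472.15
9 | $472.15 | $12.00 | $484.15 | $0.00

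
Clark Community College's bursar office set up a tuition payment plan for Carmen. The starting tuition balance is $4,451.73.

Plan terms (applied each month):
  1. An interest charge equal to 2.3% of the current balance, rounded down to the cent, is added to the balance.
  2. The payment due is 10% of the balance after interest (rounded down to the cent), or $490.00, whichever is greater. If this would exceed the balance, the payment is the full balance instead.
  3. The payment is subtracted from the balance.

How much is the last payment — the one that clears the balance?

Month 1: opening $4,451.73; interest $102.38 → $4,554.11; payment $490.00; balance $4,064.11
Month 2: opening $4,064.11; interest $93.47 → $4,157.58; payment $490.00; balance $3,667.58
Month 3: opening $3,667.58; interest $84.35 → $3,751.93; payment $490.00; balance $3,261.93
Month 4: opening $3,261.93; interest $75.02 → $3,336.95; payment $490.00; balance $2,846.95
Month 5: opening $2,846.95; interest $65.47 → $2,912.42; payment $490.00; balance $2,422.42
Month 6: opening $2,422.42; interest $55.71 → $2,478.13; payment $490.00; balance $1,988.13
Month 7: opening $1,988.13; interest $45.72 → $2,033.85; payment $490.00; balance $1,543.85
Month 8: opening $1,543.85; interest $35.50 → $1,579.35; payment $490.00; balance $1,089.35
Month 9: opening $1,089.35; interest $25.05 → $1,114.40; payment $490.00; balance $624.40
Month 10: opening $624.40; interest $14.36 → $638.76; payment $490.00; balance $148.76
Month 11: opening $148.76; interest $3.42 → $152.18; payment $152.18; balance $0.00

$152.18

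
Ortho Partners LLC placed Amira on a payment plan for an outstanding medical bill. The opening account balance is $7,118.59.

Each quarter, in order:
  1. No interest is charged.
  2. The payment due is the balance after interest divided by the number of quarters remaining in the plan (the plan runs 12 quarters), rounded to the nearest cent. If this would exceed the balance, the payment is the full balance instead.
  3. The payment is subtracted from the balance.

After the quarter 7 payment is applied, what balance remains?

# | Opening | Payment | End bal
1 | $7,118.59 | $593.22 | $6,525.37
2 | $6,525.37 | $593.22 | $5,932.15
3 | $5,932.15 | $593.22 | $5,338.93
4 | $5,338.93 | $593.21 | $4,745.72
5 | $4,745.72 | $593.22 | $4,152.50
6 | $4,152.50 | $593.21 | $3,559.29
7 | $3,559.29 | $593.22 | $2,966.07

$2,966.07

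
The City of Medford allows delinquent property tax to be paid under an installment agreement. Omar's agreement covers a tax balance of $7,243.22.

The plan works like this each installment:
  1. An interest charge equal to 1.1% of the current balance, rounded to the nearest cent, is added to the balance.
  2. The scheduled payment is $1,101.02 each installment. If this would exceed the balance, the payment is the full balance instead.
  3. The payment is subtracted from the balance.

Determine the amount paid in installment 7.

Installment 1: $7,243.22 +$79.68 interest = $7,322.90; pay $1,101.02 → $6,221.88
Installment 2: $6,221.88 +$68.44 interest = $6,290.32; pay $1,101.02 → $5,189.30
Installment 3: $5,189.30 +$57.08 interest = $5,246.38; pay $1,101.02 → $4,145.36
Installment 4: $4,145.36 +$45.60 interest = $4,190.96; pay $1,101.02 → $3,089.94
Installment 5: $3,089.94 +$33.99 interest = $3,123.93; pay $1,101.02 → $2,022.91
Installment 6: $2,022.91 +$22.25 interest = $2,045.16; pay $1,101.02 → $944.14
Installment 7: $944.14 +$10.39 interest = $954.53; pay $954.53 → $0.00

$954.53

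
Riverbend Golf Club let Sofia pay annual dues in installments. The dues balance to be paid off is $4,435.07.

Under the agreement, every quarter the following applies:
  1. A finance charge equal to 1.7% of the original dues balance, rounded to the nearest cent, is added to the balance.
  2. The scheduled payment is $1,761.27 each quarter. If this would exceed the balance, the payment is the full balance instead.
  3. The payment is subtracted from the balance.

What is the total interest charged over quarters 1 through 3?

$226.20

Quarter 1: opening $4,435.07; interest $75.40 → $4,510.47; payment $1,761.27; balance $2,749.20
Quarter 2: opening $2,749.20; interest $75.40 → $2,824.60; payment $1,761.27; balance $1,063.33
Quarter 3: opening $1,063.33; interest $75.40 → $1,138.73; payment $1,138.73; balance $0.00
Total interest: $75.40 + $75.40 + $75.40 = $226.20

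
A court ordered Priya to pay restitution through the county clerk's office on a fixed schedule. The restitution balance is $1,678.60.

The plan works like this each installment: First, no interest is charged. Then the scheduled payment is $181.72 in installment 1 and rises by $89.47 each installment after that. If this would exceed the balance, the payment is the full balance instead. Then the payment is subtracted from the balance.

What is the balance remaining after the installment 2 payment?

Installment 1: $1,678.60 − $181.72 → $1,496.88
Installment 2: $1,496.88 − $271.19 → $1,225.69

$1,225.69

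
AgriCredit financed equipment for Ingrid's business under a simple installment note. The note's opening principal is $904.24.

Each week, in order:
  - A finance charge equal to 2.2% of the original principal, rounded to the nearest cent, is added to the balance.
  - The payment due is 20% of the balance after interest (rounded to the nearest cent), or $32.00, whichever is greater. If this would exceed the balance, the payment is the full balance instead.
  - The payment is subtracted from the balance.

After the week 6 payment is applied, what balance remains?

# | Opening | Interest | Payment | End bal
1 | $904.24 | $19.89 | $184.83 | $739.30
2 | $739.30 | $19.89 | $151.84 | $607.35
3 | $607.35 | $19.89 | $125.45 | $501.79
4 | $501.79 | $19.89 | $104.34 | $417.34
5 | $417.34 | $19.89 | $87.45 | $349.78
6 | $349.78 | $19.89 | $73.93 | $295.74

$295.74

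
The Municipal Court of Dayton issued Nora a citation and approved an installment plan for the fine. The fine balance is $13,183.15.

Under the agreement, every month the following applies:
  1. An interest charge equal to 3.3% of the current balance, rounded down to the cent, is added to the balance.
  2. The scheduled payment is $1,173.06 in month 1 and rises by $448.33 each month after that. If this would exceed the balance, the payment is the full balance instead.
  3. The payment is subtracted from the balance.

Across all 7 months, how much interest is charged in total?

$1,969.49

Month 1: opening $13,183.15; interest $435.04 → $13,618.19; payment $1,173.06; balance $12,445.13
Month 2: opening $12,445.13; interest $410.68 → $12,855.81; payment $1,621.39; balance $11,234.42
Month 3: opening $11,234.42; interest $370.73 → $11,605.15; payment $2,069.72; balance $9,535.43
Month 4: opening $9,535.43; interest $314.66 → $9,850.09; payment $2,518.05; balance $7,332.04
Month 5: opening $7,332.04; interest $241.95 → $7,573.99; payment $2,966.38; balance $4,607.61
Month 6: opening $4,607.61; interest $152.05 → $4,759.66; payment $3,414.71; balance $1,344.95
Month 7: opening $1,344.95; interest $44.38 → $1,389.33; payment $1,389.33; balance $0.00
Total interest: $435.04 + $410.68 + $370.73 + $314.66 + $241.95 + $152.05 + $44.38 = $1,969.49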